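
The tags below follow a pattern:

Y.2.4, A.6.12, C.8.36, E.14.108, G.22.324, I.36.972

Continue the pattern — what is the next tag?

Letter: Y, A, C, E, G, I → K (letters move forward 2 places in the alphabet, wrapping Z→A).
Second component goes 2, 6, 8, 14, 22, 36 → 58 (each term is the sum of the two before it).
Third component: ×3 each step; 4, 12, 36, 108, 324, 972 → 2916.
So the next tag is K.58.2916.

K.58.2916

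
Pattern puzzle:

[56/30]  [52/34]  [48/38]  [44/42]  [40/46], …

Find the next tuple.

For the first value, −4 each step: 56, 52, 48, 44, 40 → 36.
Second value: 30, 34, 38, 42, 46 → 50 (together with the first value always sums to 86).
Combining the parts gives [36/50].

[36/50]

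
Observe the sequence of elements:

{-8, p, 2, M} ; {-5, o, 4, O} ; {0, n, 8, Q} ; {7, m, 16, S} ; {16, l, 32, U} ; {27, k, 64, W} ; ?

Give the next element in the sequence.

First value: differences are 3, 5, 7, … (increasing by 2 each time); -8, -5, 0, 7, 16, 27 → 40.
For the first letter, letters move back 1 place in the alphabet: p, o, n, m, l, k → j.
Third value: 2, 4, 8, 16, 32, 64 → 128 (×2 each step).
For the second letter, letters move forward 2 places in the alphabet: M, O, Q, S, U, W → Y.
So the next element is {40, j, 128, Y}.

{40, j, 128, Y}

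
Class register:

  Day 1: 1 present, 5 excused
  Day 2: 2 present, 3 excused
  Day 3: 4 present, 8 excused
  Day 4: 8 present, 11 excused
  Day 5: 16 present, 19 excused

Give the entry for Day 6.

32 present, 30 excused

Present: ×2 each step, so 1, 2, 4, 8, 16 → 32.
Excused — each term is the sum of the two before it: 5, 3, 8, 11, 19 → 30.
So the next record is 32 present, 30 excused.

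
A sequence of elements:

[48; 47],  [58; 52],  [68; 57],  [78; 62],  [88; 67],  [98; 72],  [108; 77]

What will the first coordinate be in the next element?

First coordinate: +10 each step; 48, 58, 68, 78, 88, 98, 108 → 118.

118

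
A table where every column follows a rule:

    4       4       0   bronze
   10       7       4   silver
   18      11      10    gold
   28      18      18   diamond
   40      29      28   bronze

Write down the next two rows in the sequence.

First component — differences are 6, 8, 10, … (increasing by 2 each time): 4, 10, 18, 28, 40 → 54 → 70.
For the second component, each term is the sum of the two before it: 4, 7, 11, 18, 29 → 47 → 76.
Third component goes 0, 4, 10, 18, 28 → 40 → 54 (differences are 4, 6, 8, … (increasing by 2 each time)).
Rank: repeats bronze → silver → gold → diamond; bronze, silver, gold, diamond, bronze → silver → gold.
Putting the parts together: 54  47  40  silver and then 70  76  54  gold.

54  47  40  silver; 70  76  54  gold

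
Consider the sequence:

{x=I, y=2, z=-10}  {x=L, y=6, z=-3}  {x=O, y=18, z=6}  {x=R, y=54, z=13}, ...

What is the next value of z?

X: letters move forward 3 places in the alphabet, so I, L, O, R → U.
Y: ×3 each step; 2, 6, 18, 54 → 162.
Z: alternating steps +7, +9, +7, +9, …; -10, -3, 6, 13 → 22.

22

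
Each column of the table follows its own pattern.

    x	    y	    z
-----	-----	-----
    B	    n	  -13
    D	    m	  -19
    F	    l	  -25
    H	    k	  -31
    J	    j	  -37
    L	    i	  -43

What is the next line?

Column x: letters move forward 2 places in the alphabet, so B, D, F, H, J, L → N.
Column y goes n, m, l, k, j, i → h (letters move back 1 place in the alphabet).
Column z goes -13, -19, -25, -31, -37, -43 → -49 (−6 each step).
So the next line is N  h  -49.

N  h  -49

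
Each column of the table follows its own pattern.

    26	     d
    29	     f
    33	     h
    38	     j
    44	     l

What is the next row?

First component: differences are 3, 4, 5, … (increasing by 1 each time); 26, 29, 33, 38, 44 → 51.
Letter: letters move forward 2 places in the alphabet; d, f, h, j, l → n.
So the next row is 51  n.

51  n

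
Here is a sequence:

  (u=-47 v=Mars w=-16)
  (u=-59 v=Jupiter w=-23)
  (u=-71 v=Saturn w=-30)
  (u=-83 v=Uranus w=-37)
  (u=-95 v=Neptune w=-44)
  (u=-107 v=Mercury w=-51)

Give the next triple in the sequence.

U — −12 each step: -47, -59, -71, -83, -95, -107 → -119.
V: runs through the planets Mercury→Neptune, so Mars, Jupiter, Saturn, Uranus, Neptune, Mercury → Venus.
W — −7 each step: -16, -23, -30, -37, -44, -51 → -58.
Putting it together: (u=-119 v=Venus w=-58).

(u=-119 v=Venus w=-58)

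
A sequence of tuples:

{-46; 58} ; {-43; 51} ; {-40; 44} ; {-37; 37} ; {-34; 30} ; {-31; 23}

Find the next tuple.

First part: -46, -43, -40, -37, -34, -31 → -28 (+3 each step).
For the second part, −7 each step: 58, 51, 44, 37, 30, 23 → 16.
So the next tuple is {-28; 16}.

{-28; 16}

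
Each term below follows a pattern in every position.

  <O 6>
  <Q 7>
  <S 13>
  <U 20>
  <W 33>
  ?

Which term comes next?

Letter goes O, Q, S, U, W → Y (letters move forward 2 places in the alphabet).
Second part — each term is the sum of the two before it: 6, 7, 13, 20, 33 → 53.
So the next term is <Y 53>.

<Y 53>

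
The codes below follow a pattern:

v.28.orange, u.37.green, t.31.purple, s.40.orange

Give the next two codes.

Letter: letters move back 1 place in the alphabet, so v, u, t, s → r → q.
Second component: alternating steps +9, −6, +9, −6, …; 28, 37, 31, 40 → 34 → 43.
Colour: orange, green, purple, orange → green → purple (repeats orange → green → purple).
Putting the parts together: r.34.green and then q.43.purple.

r.34.green then q.43.purple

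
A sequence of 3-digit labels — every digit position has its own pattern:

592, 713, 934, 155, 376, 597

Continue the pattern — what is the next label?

First digit — +2 each step, mod 10: 5, 7, 9, 1, 3, 5 → 7.
Second digit — +2 each step, mod 10: 9, 1, 3, 5, 7, 9 → 1.
Third digit: +1 each step, mod 10, so 2, 3, 4, 5, 6, 7 → 8.
Combining the parts gives 718.

718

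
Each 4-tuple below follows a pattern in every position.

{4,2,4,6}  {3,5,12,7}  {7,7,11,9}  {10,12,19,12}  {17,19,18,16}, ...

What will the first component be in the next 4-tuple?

First component: 4, 3, 7, 10, 17 → 27 (each term is the sum of the two before it).

27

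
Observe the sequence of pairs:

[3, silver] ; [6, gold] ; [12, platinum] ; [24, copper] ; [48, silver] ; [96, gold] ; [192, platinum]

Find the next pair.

[384, copper]

First value: ×2 each step; 3, 6, 12, 24, 48, 96, 192 → 384.
Metal: silver, gold, platinum, copper, silver, gold, platinum → copper (repeats silver → gold → platinum → copper).
Putting it together: [384, copper].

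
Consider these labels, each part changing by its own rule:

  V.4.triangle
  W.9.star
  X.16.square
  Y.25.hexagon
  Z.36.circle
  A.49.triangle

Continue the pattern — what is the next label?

Letter: letters move forward 1 place in the alphabet, wrapping Z→A; V, W, X, Y, Z, A → B.
For the second component, perfect squares: 2², 3², 4², …: 4, 9, 16, 25, 36, 49 → 64.
Shape: triangle, star, square, hexagon, circle, triangle → star (repeats triangle → star → square → hexagon → circle).
So the next label is B.64.star.

B.64.star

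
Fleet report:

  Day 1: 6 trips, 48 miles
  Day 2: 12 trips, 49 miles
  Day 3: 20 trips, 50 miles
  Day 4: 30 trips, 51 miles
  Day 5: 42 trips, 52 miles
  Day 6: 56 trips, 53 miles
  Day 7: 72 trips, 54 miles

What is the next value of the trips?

90

Trips: differences are 6, 8, 10, … (increasing by 2 each time), so 6, 12, 20, 30, 42, 56, 72 → 90.
Miles: +1 each step, so 48, 49, 50, 51, 52, 53, 54 → 55.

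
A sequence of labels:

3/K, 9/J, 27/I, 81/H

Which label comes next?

243/G

First component goes 3, 9, 27, 81 → 243 (×3 each step).
Letter — letters move back 1 place in the alphabet: K, J, I, H → G.
So the next label is 243/G.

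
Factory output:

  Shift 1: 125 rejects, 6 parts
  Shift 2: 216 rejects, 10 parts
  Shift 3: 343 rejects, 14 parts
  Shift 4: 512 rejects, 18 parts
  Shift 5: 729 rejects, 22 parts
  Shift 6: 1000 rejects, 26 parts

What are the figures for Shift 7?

For the rejects, perfect cubes: 5³, 6³, 7³, …: 125, 216, 343, 512, 729, 1000 → 1331.
Parts — +4 each step: 6, 10, 14, 18, 22, 26 → 30.
So the next record is 1331 rejects, 30 parts.

1331 rejects, 30 parts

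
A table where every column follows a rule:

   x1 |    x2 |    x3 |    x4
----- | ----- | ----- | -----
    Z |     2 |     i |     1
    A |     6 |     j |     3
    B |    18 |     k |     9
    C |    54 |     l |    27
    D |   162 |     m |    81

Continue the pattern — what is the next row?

Column x1 goes Z, A, B, C, D → E (letters move forward 1 place in the alphabet, wrapping Z→A).
Column x2 — ×3 each step: 2, 6, 18, 54, 162 → 486.
Column x3: letters move forward 1 place in the alphabet, so i, j, k, l, m → n.
Column x4: ×3 each step, so 1, 3, 9, 27, 81 → 243.
Putting it together: E  486  n  243.

E  486  n  243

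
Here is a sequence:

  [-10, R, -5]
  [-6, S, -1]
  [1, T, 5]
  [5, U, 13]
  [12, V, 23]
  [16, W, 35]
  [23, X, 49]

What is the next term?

First value: -10, -6, 1, 5, 12, 16, 23 → 27 (alternating steps +4, +7, +4, +7, …).
Letter: letters move forward 1 place in the alphabet, so R, S, T, U, V, W, X → Y.
Third value goes -5, -1, 5, 13, 23, 35, 49 → 65 (differences are 4, 6, 8, … (increasing by 2 each time)).
Putting it together: [27, Y, 65].

[27, Y, 65]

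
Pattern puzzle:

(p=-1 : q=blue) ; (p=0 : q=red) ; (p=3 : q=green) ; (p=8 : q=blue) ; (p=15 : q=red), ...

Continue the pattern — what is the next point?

P goes -1, 0, 3, 8, 15 → 24 (differences are 1, 3, 5, … (increasing by 2 each time)).
Q: repeats blue → red → green; blue, red, green, blue, red → green.
Putting it together: (p=24 : q=green).

(p=24 : q=green)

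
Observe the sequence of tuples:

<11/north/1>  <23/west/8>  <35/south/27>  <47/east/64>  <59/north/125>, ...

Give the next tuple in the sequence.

<71/west/216>

For the first component, +12 each step: 11, 23, 35, 47, 59 → 71.
Direction: repeats north → west → south → east; north, west, south, east, north → west.
For the third component, perfect cubes: 1³, 2³, 3³, …: 1, 8, 27, 64, 125 → 216.
Putting it together: <71/west/216>.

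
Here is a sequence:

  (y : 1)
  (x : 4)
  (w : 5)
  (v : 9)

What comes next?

Letter: letters move back 1 place in the alphabet, so y, x, w, v → u.
Second slot: 1, 4, 5, 9 → 14 (each term is the sum of the two before it).
So the next term is (u : 14).

(u : 14)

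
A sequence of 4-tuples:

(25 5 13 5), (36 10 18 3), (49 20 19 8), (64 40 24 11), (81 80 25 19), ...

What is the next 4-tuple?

(100 160 30 30)

First value goes 25, 36, 49, 64, 81 → 100 (perfect squares: 5², 6², 7², …).
For the second value, ×2 each step: 5, 10, 20, 40, 80 → 160.
Third value: alternating steps +5, +1, +5, +1, …, so 13, 18, 19, 24, 25 → 30.
Fourth value: each term is the sum of the two before it; 5, 3, 8, 11, 19 → 30.
So the next 4-tuple is (100 160 30 30).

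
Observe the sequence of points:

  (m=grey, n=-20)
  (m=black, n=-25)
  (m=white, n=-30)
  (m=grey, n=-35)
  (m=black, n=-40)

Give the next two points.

M: repeats grey → black → white, so grey, black, white, grey, black → white → grey.
N goes -20, -25, -30, -35, -40 → -45 → -50 (−5 each step).
So the next two points are (m=white, n=-45) and (m=grey, n=-50).

(m=white, n=-45), (m=grey, n=-50)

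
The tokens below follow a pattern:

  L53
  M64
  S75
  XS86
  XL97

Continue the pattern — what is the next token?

L108

Size goes L, M, S, XS, XL → L (runs backward through clothing sizes XS→XL).
Second component: +11 each step; 53, 64, 75, 86, 97 → 108.
Putting it together: L108.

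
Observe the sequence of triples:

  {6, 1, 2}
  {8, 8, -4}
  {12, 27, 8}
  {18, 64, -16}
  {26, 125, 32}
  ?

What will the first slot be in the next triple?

First slot: differences are 2, 4, 6, … (increasing by 2 each time); 6, 8, 12, 18, 26 → 36.

36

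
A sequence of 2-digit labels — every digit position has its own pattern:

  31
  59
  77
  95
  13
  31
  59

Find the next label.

77

For the first digit, +2 each step, mod 10: 3, 5, 7, 9, 1, 3, 5 → 7.
Second digit — −2 each step, mod 10: 1, 9, 7, 5, 3, 1, 9 → 7.
Putting it together: 77.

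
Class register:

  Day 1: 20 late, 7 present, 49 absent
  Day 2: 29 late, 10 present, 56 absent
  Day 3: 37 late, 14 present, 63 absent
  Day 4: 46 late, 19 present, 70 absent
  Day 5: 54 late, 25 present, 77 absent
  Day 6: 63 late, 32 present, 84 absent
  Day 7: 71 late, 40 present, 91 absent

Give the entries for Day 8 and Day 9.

80 late, 49 present, 98 absent; 88 late, 59 present, 105 absent

Late: 20, 29, 37, 46, 54, 63, 71 → 80 → 88 (alternating steps +9, +8, +9, +8, …).
Present: 7, 10, 14, 19, 25, 32, 40 → 49 → 59 (differences are 3, 4, 5, … (increasing by 1 each time)).
Absent: 49, 56, 63, 70, 77, 84, 91 → 98 → 105 (+7 each step).
So the next two lines are 80 late, 49 present, 98 absent and 88 late, 59 present, 105 absent.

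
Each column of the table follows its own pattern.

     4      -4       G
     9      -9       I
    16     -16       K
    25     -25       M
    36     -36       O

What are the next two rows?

For the first component, perfect squares: 2², 3², 4², …: 4, 9, 16, 25, 36 → 49 → 64.
Second component: -4, -9, -16, -25, -36 → -49 → -64 (always the negative of the first component).
Letter — letters move forward 2 places in the alphabet: G, I, K, M, O → Q → S.
Putting the parts together: 49  -49  Q and then 64  -64  S.

49  -49  Q; 64  -64  S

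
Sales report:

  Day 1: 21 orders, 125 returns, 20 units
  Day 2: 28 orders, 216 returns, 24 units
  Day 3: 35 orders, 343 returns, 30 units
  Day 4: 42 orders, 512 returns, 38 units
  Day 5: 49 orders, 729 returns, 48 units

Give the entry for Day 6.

For the orders, +7 each step: 21, 28, 35, 42, 49 → 56.
Returns: 125, 216, 343, 512, 729 → 1000 (perfect cubes: 5³, 6³, 7³, …).
Units: differences are 4, 6, 8, … (increasing by 2 each time), so 20, 24, 30, 38, 48 → 60.
So the next row is 56 orders, 1000 returns, 60 units.

56 orders, 1000 returns, 60 units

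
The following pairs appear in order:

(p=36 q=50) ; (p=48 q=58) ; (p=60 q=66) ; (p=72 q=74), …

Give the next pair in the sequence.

(p=84 q=82)

For the p, +12 each step: 36, 48, 60, 72 → 84.
Q: +8 each step, so 50, 58, 66, 74 → 82.
So the next pair is (p=84 q=82).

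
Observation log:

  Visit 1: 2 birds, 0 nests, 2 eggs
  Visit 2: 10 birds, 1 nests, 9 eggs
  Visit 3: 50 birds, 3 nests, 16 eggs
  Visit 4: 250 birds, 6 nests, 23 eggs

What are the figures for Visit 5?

Birds — ×5 each step: 2, 10, 50, 250 → 1250.
Nests: differences are 1, 2, 3, … (increasing by 1 each time); 0, 1, 3, 6 → 10.
Eggs — +7 each step: 2, 9, 16, 23 → 30.
Combining the parts gives 1250 birds, 10 nests, 30 eggs.

1250 birds, 10 nests, 30 eggs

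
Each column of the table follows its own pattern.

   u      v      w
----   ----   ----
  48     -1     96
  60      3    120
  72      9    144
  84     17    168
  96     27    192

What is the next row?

Column u: +12 each step; 48, 60, 72, 84, 96 → 108.
Column v: differences are 4, 6, 8, … (increasing by 2 each time); -1, 3, 9, 17, 27 → 39.
Column w: always 2 × the column u; 96, 120, 144, 168, 192 → 216.
Putting it together: 108  39  216.

108  39  216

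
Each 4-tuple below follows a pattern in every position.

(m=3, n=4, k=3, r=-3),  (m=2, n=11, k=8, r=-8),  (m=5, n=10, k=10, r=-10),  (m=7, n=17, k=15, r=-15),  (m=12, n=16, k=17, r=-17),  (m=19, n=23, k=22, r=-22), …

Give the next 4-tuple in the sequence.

(m=31, n=22, k=24, r=-24)

M: 3, 2, 5, 7, 12, 19 → 31 (each term is the sum of the two before it).
N: alternating steps +7, −1, +7, −1, …, so 4, 11, 10, 17, 16, 23 → 22.
K: alternating steps +5, +2, +5, +2, …; 3, 8, 10, 15, 17, 22 → 24.
R: -3, -8, -10, -15, -17, -22 → -24 (always the negative of the k).
So the next 4-tuple is (m=31, n=22, k=24, r=-24).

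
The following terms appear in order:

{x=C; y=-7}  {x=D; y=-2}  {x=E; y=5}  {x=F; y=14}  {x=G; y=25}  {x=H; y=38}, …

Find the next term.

X: letters move forward 1 place in the alphabet, so C, D, E, F, G, H → I.
Y: -7, -2, 5, 14, 25, 38 → 53 (differences are 5, 7, 9, … (increasing by 2 each time)).
Combining the parts gives {x=I; y=53}.

{x=I; y=53}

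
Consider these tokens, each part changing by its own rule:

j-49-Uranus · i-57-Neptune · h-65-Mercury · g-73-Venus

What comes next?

Letter: j, i, h, g → f (letters move back 1 place in the alphabet).
Second component goes 49, 57, 65, 73 → 81 (+8 each step).
Planet — runs through the planets Mercury→Neptune: Uranus, Neptune, Mercury, Venus → Earth.
Combining the parts gives f-81-Earth.

f-81-Earth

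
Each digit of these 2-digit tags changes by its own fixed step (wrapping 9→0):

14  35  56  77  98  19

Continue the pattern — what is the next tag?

First digit — +2 each step, mod 10: 1, 3, 5, 7, 9, 1 → 3.
Second digit: +1 each step, mod 10; 4, 5, 6, 7, 8, 9 → 0.
Putting it together: 30.

30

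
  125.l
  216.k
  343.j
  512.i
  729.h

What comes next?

First component: perfect cubes: 5³, 6³, 7³, …; 125, 216, 343, 512, 729 → 1000.
Letter: letters move back 1 place in the alphabet; l, k, j, i, h → g.
Putting it together: 1000.g.

1000.g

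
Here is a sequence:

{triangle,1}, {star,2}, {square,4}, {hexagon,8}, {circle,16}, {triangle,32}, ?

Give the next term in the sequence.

For the shape, repeats triangle → star → square → hexagon → circle: triangle, star, square, hexagon, circle, triangle → star.
Second slot: ×2 each step; 1, 2, 4, 8, 16, 32 → 64.
So the next term is {star,64}.

{star,64}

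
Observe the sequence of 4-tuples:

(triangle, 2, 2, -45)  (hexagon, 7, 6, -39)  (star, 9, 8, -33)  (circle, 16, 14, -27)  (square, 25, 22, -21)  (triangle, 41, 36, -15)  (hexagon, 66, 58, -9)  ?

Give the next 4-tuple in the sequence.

Shape: repeats triangle → hexagon → star → circle → square, so triangle, hexagon, star, circle, square, triangle, hexagon → star.
Second value: 2, 7, 9, 16, 25, 41, 66 → 107 (each term is the sum of the two before it).
For the third value, each term is the sum of the two before it: 2, 6, 8, 14, 22, 36, 58 → 94.
Fourth value: +6 each step; -45, -39, -33, -27, -21, -15, -9 → -3.
Combining the parts gives (star, 107, 94, -3).

(star, 107, 94, -3)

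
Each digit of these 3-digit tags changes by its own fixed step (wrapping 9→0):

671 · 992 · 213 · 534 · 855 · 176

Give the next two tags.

497, 718

First digit: +3 each step, mod 10; 6, 9, 2, 5, 8, 1 → 4 → 7.
Second digit — +2 each step, mod 10: 7, 9, 1, 3, 5, 7 → 9 → 1.
For the third digit, +1 each step, mod 10: 1, 2, 3, 4, 5, 6 → 7 → 8.
So the next two tags are 497 and 718.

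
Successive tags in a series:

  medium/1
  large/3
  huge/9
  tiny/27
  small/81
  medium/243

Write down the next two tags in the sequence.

For the size, repeats medium → large → huge → tiny → small: medium, large, huge, tiny, small, medium → large → huge.
For the second component, ×3 each step: 1, 3, 9, 27, 81, 243 → 729 → 2187.
Putting the parts together: large/729 and then huge/2187.

large/729, huge/2187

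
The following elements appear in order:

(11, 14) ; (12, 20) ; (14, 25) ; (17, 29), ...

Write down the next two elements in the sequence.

First part — differences are 1, 2, 3, … (increasing by 1 each time): 11, 12, 14, 17 → 21 → 26.
Second part: 14, 20, 25, 29 → 32 → 34 (differences are 6, 5, 4, … (decreasing by 1 each time)).
Putting the parts together: (21, 32) and then (26, 34).

(21, 32), (26, 34)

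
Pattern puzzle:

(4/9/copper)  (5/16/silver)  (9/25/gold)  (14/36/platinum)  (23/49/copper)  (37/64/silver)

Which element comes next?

First value: each term is the sum of the two before it; 4, 5, 9, 14, 23, 37 → 60.
Second value goes 9, 16, 25, 36, 49, 64 → 81 (perfect squares: 3², 4², 5², …).
Metal: repeats copper → silver → gold → platinum, so copper, silver, gold, platinum, copper, silver → gold.
Combining the parts gives (60/81/gold).

(60/81/gold)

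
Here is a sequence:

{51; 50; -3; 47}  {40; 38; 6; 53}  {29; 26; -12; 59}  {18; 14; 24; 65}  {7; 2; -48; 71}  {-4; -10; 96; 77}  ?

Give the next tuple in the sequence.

First value — −11 each step: 51, 40, 29, 18, 7, -4 → -15.
Second value — −12 each step: 50, 38, 26, 14, 2, -10 → -22.
Third value: ×(-2) each step; -3, 6, -12, 24, -48, 96 → -192.
Fourth value: +6 each step; 47, 53, 59, 65, 71, 77 → 83.
Putting it together: {-15; -22; -192; 83}.

{-15; -22; -192; 83}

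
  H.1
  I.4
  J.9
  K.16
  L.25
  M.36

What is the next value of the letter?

For the letter, letters move forward 1 place in the alphabet: H, I, J, K, L, M → N.

N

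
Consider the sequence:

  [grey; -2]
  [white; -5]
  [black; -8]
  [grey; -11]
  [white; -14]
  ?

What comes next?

[black; -17]

Shade: repeats grey → white → black; grey, white, black, grey, white → black.
Second coordinate — −3 each step: -2, -5, -8, -11, -14 → -17.
Putting it together: [black; -17].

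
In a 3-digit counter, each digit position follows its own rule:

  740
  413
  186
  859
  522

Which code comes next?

First digit: 7, 4, 1, 8, 5 → 2 (−3 each step, mod 10).
Second digit — −3 each step, mod 10: 4, 1, 8, 5, 2 → 9.
Third digit: +3 each step, mod 10, so 0, 3, 6, 9, 2 → 5.
Combining the parts gives 295.

295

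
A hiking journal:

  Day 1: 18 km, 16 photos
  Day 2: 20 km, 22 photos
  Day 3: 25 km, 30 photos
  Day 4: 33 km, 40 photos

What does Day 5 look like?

For the km, differences are 2, 5, 8, … (increasing by 3 each time): 18, 20, 25, 33 → 44.
For the photos, differences are 6, 8, 10, … (increasing by 2 each time): 16, 22, 30, 40 → 52.
Combining the parts gives 44 km, 52 photos.

44 km, 52 photos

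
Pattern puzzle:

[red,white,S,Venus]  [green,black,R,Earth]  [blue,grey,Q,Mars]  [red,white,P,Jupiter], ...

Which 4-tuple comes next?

For the colour, repeats red → green → blue: red, green, blue, red → green.
Shade: white, black, grey, white → black (repeats white → black → grey).
For the letter, letters move back 1 place in the alphabet: S, R, Q, P → O.
Planet: runs through the planets Mercury→Neptune, so Venus, Earth, Mars, Jupiter → Saturn.
So the next 4-tuple is [green,black,O,Saturn].

[green,black,O,Saturn]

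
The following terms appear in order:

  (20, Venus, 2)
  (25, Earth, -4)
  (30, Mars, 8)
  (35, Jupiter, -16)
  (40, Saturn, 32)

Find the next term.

(45, Uranus, -64)

First value: 20, 25, 30, 35, 40 → 45 (+5 each step).
Planet: Venus, Earth, Mars, Jupiter, Saturn → Uranus (runs through the planets Mercury→Neptune).
Third value goes 2, -4, 8, -16, 32 → -64 (×(-2) each step).
Combining the parts gives (45, Uranus, -64).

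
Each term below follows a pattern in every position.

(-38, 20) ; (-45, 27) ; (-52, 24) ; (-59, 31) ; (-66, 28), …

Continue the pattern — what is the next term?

(-73, 35)

First value: −7 each step, so -38, -45, -52, -59, -66 → -73.
Second value — alternating steps +7, −3, +7, −3, …: 20, 27, 24, 31, 28 → 35.
So the next term is (-73, 35).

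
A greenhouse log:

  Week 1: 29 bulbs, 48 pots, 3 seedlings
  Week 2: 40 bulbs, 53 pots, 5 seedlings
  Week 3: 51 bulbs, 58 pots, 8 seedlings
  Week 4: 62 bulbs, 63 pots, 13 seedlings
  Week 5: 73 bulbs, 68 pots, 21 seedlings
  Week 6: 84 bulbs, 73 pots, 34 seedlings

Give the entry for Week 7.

95 bulbs, 78 pots, 55 seedlings

Bulbs: +11 each step; 29, 40, 51, 62, 73, 84 → 95.
Pots: +5 each step, so 48, 53, 58, 63, 68, 73 → 78.
Seedlings — each term is the sum of the two before it: 3, 5, 8, 13, 21, 34 → 55.
Putting it together: 95 bulbs, 78 pots, 55 seedlings.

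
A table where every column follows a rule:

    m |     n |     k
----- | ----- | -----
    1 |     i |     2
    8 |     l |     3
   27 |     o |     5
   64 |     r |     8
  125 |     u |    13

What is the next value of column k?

21

Column k: each term is the sum of the two before it; 2, 3, 5, 8, 13 → 21.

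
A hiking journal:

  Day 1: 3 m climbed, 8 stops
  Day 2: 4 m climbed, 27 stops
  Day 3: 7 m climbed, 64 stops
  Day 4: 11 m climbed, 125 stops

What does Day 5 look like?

For the m climbed, each term is the sum of the two before it: 3, 4, 7, 11 → 18.
Stops — perfect cubes: 2³, 3³, 4³, …: 8, 27, 64, 125 → 216.
Putting it together: 18 m climbed, 216 stops.

18 m climbed, 216 stops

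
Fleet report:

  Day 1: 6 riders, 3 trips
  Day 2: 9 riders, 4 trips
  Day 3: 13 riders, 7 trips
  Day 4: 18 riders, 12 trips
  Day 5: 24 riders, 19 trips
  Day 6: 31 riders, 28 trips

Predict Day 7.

Riders — differences are 3, 4, 5, … (increasing by 1 each time): 6, 9, 13, 18, 24, 31 → 39.
Trips goes 3, 4, 7, 12, 19, 28 → 39 (differences are 1, 3, 5, … (increasing by 2 each time)).
So the next line is 39 riders, 39 trips.

39 riders, 39 trips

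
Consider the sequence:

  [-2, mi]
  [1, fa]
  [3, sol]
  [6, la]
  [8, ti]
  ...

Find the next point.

First value goes -2, 1, 3, 6, 8 → 11 (alternating steps +3, +2, +3, +2, …).
Note: mi, fa, sol, la, ti → do (runs through the solfège scale do→ti).
Combining the parts gives [11, do].

[11, do]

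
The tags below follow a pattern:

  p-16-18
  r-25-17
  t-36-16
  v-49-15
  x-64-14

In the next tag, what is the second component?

81

Letter: letters move forward 2 places in the alphabet; p, r, t, v, x → z.
Second component goes 16, 25, 36, 49, 64 → 81 (perfect squares: 4², 5², 6², …).
For the third component, −1 each step: 18, 17, 16, 15, 14 → 13.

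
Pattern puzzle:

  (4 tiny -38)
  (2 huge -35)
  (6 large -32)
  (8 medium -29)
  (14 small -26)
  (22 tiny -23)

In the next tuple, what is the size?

First component: 4, 2, 6, 8, 14, 22 → 36 (each term is the sum of the two before it).
Size goes tiny, huge, large, medium, small, tiny → huge (repeats tiny → huge → large → medium → small).
Third component: +3 each step, so -38, -35, -32, -29, -26, -23 → -20.

huge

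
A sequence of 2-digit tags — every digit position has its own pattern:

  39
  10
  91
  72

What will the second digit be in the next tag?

3

Second digit: +1 each step, mod 10; 9, 0, 1, 2 → 3.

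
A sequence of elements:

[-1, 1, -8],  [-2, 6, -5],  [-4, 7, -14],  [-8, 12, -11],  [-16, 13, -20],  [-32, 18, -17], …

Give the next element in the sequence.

First entry: ×2 each step, so -1, -2, -4, -8, -16, -32 → -64.
Second entry: alternating steps +5, +1, +5, +1, …, so 1, 6, 7, 12, 13, 18 → 19.
For the third entry, alternating steps +3, −9, +3, −9, …: -8, -5, -14, -11, -20, -17 → -26.
So the next element is [-64, 19, -26].

[-64, 19, -26]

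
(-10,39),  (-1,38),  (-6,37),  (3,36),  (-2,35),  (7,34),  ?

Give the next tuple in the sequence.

First part: alternating steps +9, −5, +9, −5, …, so -10, -1, -6, 3, -2, 7 → 2.
Second part: 39, 38, 37, 36, 35, 34 → 33 (−1 each step).
Combining the parts gives (2,33).

(2,33)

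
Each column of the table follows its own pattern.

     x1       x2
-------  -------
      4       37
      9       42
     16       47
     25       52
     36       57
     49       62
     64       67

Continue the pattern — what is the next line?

81  72

Column x1 goes 4, 9, 16, 25, 36, 49, 64 → 81 (perfect squares: 2², 3², 4², …).
For the column x2, +5 each step: 37, 42, 47, 52, 57, 62, 67 → 72.
Combining the parts gives 81  72.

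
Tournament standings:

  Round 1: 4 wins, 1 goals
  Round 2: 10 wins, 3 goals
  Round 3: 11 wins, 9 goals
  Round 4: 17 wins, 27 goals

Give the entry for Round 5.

Wins: 4, 10, 11, 17 → 18 (alternating steps +6, +1, +6, +1, …).
Goals: 1, 3, 9, 27 → 81 (×3 each step).
Combining the parts gives 18 wins, 81 goals.

18 wins, 81 goals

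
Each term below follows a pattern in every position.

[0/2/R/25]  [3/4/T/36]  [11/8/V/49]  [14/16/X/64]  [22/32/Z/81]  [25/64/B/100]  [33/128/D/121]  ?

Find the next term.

[36/256/F/144]

First part — alternating steps +3, +8, +3, +8, …: 0, 3, 11, 14, 22, 25, 33 → 36.
Second part — ×2 each step: 2, 4, 8, 16, 32, 64, 128 → 256.
For the letter, letters move forward 2 places in the alphabet, wrapping Z→A: R, T, V, X, Z, B, D → F.
Fourth part: perfect squares: 5², 6², 7², …; 25, 36, 49, 64, 81, 100, 121 → 144.
Putting it together: [36/256/F/144].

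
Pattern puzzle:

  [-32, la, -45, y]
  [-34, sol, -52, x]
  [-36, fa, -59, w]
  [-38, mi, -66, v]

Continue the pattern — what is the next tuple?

First slot: −2 each step, so -32, -34, -36, -38 → -40.
Note — runs backward through the solfège scale do→ti: la, sol, fa, mi → re.
Third slot: −7 each step; -45, -52, -59, -66 → -73.
Letter — letters move back 1 place in the alphabet: y, x, w, v → u.
Putting it together: [-40, re, -73, u].

[-40, re, -73, u]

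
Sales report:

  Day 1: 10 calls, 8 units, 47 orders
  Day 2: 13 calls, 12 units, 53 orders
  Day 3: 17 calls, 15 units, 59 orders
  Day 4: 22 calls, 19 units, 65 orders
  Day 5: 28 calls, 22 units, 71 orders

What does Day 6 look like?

35 calls, 26 units, 77 orders

For the calls, differences are 3, 4, 5, … (increasing by 1 each time): 10, 13, 17, 22, 28 → 35.
Units goes 8, 12, 15, 19, 22 → 26 (alternating steps +4, +3, +4, +3, …).
Orders: 47, 53, 59, 65, 71 → 77 (+6 each step).
Combining the parts gives 35 calls, 26 units, 77 orders.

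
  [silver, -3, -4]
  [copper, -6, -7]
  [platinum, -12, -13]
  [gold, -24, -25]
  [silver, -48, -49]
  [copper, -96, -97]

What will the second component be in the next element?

-192

For the second component, ×2 each step: -3, -6, -12, -24, -48, -96 → -192.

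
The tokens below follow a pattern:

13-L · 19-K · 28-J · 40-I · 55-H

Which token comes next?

First component: 13, 19, 28, 40, 55 → 73 (differences are 6, 9, 12, … (increasing by 3 each time)).
Letter — letters move back 1 place in the alphabet: L, K, J, I, H → G.
So the next token is 73-G.

73-G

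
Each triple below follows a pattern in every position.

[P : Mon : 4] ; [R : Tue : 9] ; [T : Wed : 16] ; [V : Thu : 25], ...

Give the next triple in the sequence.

[X : Fri : 36]

Letter — letters move forward 2 places in the alphabet: P, R, T, V → X.
Day: runs through the weekdays Mon→Sun; Mon, Tue, Wed, Thu → Fri.
Third coordinate: 4, 9, 16, 25 → 36 (perfect squares: 2², 3², 4², …).
Combining the parts gives [X : Fri : 36].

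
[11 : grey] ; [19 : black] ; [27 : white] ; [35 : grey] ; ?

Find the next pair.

First value: +8 each step; 11, 19, 27, 35 → 43.
Shade: grey, black, white, grey → black (repeats grey → black → white).
Putting it together: [43 : black].

[43 : black]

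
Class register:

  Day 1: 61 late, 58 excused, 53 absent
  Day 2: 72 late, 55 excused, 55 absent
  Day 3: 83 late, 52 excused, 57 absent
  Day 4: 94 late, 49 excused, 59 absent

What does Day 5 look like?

For the late, +11 each step: 61, 72, 83, 94 → 105.
Excused — −3 each step: 58, 55, 52, 49 → 46.
Absent — +2 each step: 53, 55, 57, 59 → 61.
So the next line is 105 late, 46 excused, 61 absent.

105 late, 46 excused, 61 absent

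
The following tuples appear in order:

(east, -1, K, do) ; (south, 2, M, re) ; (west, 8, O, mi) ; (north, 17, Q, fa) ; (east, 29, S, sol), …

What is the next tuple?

(south, 44, U, la)

For the direction, repeats east → south → west → north: east, south, west, north, east → south.
Second entry: differences are 3, 6, 9, … (increasing by 3 each time), so -1, 2, 8, 17, 29 → 44.
Letter: letters move forward 2 places in the alphabet; K, M, O, Q, S → U.
Note: runs through the solfège scale do→ti, so do, re, mi, fa, sol → la.
Putting it together: (south, 44, U, la).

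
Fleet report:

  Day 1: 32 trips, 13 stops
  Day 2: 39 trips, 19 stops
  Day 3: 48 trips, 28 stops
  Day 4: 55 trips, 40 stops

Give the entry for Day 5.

64 trips, 55 stops

Trips: 32, 39, 48, 55 → 64 (alternating steps +7, +9, +7, +9, …).
Stops: differences are 6, 9, 12, … (increasing by 3 each time), so 13, 19, 28, 40 → 55.
Putting it together: 64 trips, 55 stops.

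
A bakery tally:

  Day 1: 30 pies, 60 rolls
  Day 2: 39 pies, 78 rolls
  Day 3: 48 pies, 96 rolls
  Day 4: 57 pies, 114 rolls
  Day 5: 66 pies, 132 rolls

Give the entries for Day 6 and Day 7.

Pies: +9 each step; 30, 39, 48, 57, 66 → 75 → 84.
Rolls goes 60, 78, 96, 114, 132 → 150 → 168 (always 2 × the pies).
So the next two lines are 75 pies, 150 rolls and 84 pies, 168 rolls.

75 pies, 150 rolls; 84 pies, 168 rolls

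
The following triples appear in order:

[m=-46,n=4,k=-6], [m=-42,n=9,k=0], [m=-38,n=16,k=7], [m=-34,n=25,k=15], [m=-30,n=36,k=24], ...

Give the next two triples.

M: +4 each step; -46, -42, -38, -34, -30 → -26 → -22.
N: perfect squares: 2², 3², 4², …; 4, 9, 16, 25, 36 → 49 → 64.
For the k, differences are 6, 7, 8, … (increasing by 1 each time): -6, 0, 7, 15, 24 → 34 → 45.
So the next two triples are [m=-26,n=49,k=34] and [m=-22,n=64,k=45].

[m=-26,n=49,k=34], [m=-22,n=64,k=45]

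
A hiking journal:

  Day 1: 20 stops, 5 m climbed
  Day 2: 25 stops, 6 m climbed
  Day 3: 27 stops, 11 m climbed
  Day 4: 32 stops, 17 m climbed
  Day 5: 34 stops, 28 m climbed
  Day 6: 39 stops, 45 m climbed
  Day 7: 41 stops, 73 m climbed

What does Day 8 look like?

For the stops, alternating steps +5, +2, +5, +2, …: 20, 25, 27, 32, 34, 39, 41 → 46.
M climbed: 5, 6, 11, 17, 28, 45, 73 → 118 (each term is the sum of the two before it).
Putting it together: 46 stops, 118 m climbed.

46 stops, 118 m climbed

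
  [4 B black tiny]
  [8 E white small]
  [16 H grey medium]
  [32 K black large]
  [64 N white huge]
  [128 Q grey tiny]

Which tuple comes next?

[256 T black small]

First value: ×2 each step; 4, 8, 16, 32, 64, 128 → 256.
Letter — letters move forward 3 places in the alphabet: B, E, H, K, N, Q → T.
For the shade, repeats black → white → grey: black, white, grey, black, white, grey → black.
Size — repeats tiny → small → medium → large → huge: tiny, small, medium, large, huge, tiny → small.
Combining the parts gives [256 T black small].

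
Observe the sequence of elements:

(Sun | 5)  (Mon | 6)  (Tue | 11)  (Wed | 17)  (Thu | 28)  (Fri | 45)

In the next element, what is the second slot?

Day: runs through the weekdays Mon→Sun; Sun, Mon, Tue, Wed, Thu, Fri → Sat.
For the second slot, each term is the sum of the two before it: 5, 6, 11, 17, 28, 45 → 73.

73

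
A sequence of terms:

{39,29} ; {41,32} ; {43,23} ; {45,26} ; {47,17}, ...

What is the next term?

First entry: +2 each step, so 39, 41, 43, 45, 47 → 49.
Second entry: alternating steps +3, −9, +3, −9, …, so 29, 32, 23, 26, 17 → 20.
So the next term is {49,20}.

{49,20}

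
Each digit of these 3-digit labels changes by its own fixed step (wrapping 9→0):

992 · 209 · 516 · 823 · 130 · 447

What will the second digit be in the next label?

First digit — +3 each step, mod 10: 9, 2, 5, 8, 1, 4 → 7.
Second digit: +1 each step, mod 10, so 9, 0, 1, 2, 3, 4 → 5.
Third digit: −3 each step, mod 10, so 2, 9, 6, 3, 0, 7 → 4.

5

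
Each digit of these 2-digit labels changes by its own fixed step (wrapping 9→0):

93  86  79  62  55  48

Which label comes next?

31

First digit: 9, 8, 7, 6, 5, 4 → 3 (−1 each step, mod 10).
Second digit goes 3, 6, 9, 2, 5, 8 → 1 (+3 each step, mod 10).
Combining the parts gives 31.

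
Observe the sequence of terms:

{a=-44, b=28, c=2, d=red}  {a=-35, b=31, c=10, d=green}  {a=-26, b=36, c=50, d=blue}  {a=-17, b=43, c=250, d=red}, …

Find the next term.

A: +9 each step; -44, -35, -26, -17 → -8.
For the b, differences are 3, 5, 7, … (increasing by 2 each time): 28, 31, 36, 43 → 52.
C: ×5 each step, so 2, 10, 50, 250 → 1250.
D: repeats red → green → blue; red, green, blue, red → green.
Putting it together: {a=-8, b=52, c=1250, d=green}.

{a=-8, b=52, c=1250, d=green}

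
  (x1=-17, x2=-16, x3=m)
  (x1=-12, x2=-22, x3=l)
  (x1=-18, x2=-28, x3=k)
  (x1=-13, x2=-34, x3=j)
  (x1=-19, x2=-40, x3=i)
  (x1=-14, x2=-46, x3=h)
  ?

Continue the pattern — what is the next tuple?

(x1=-20, x2=-52, x3=g)

For the x1, alternating steps +5, −6, +5, −6, …: -17, -12, -18, -13, -19, -14 → -20.
X2 goes -16, -22, -28, -34, -40, -46 → -52 (−6 each step).
X3 goes m, l, k, j, i, h → g (letters move back 1 place in the alphabet).
So the next tuple is (x1=-20, x2=-52, x3=g).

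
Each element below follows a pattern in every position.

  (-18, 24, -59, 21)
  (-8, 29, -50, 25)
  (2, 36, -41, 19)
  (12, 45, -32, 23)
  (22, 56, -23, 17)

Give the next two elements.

(32, 69, -14, 21), (42, 84, -5, 15)

First entry: -18, -8, 2, 12, 22 → 32 → 42 (+10 each step).
For the second entry, differences are 5, 7, 9, … (increasing by 2 each time): 24, 29, 36, 45, 56 → 69 → 84.
Third entry: +9 each step; -59, -50, -41, -32, -23 → -14 → -5.
Fourth entry: alternating steps +4, −6, +4, −6, …, so 21, 25, 19, 23, 17 → 21 → 15.
Putting the parts together: (32, 69, -14, 21) and then (42, 84, -5, 15).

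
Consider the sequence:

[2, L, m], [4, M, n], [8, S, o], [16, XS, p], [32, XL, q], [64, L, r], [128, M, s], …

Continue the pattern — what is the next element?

[256, S, t]

First slot — ×2 each step: 2, 4, 8, 16, 32, 64, 128 → 256.
For the size, repeats L → M → S → XS → XL: L, M, S, XS, XL, L, M → S.
Letter — letters move forward 1 place in the alphabet: m, n, o, p, q, r, s → t.
So the next element is [256, S, t].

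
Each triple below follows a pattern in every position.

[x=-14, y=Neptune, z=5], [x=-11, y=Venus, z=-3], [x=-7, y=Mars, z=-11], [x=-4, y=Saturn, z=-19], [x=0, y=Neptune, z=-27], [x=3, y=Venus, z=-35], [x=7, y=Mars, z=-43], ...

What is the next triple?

[x=10, y=Saturn, z=-51]

X goes -14, -11, -7, -4, 0, 3, 7 → 10 (alternating steps +3, +4, +3, +4, …).
For the y, repeats Neptune → Venus → Mars → Saturn: Neptune, Venus, Mars, Saturn, Neptune, Venus, Mars → Saturn.
Z — −8 each step: 5, -3, -11, -19, -27, -35, -43 → -51.
So the next triple is [x=10, y=Saturn, z=-51].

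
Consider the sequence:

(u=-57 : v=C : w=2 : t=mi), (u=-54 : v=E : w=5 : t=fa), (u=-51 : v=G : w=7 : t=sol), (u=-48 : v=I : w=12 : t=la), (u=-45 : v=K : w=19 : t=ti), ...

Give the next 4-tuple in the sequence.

(u=-42 : v=M : w=31 : t=do)

U: -57, -54, -51, -48, -45 → -42 (+3 each step).
For the v, letters move forward 2 places in the alphabet: C, E, G, I, K → M.
For the w, each term is the sum of the two before it: 2, 5, 7, 12, 19 → 31.
T: runs through the solfège scale do→ti; mi, fa, sol, la, ti → do.
Combining the parts gives (u=-42 : v=M : w=31 : t=do).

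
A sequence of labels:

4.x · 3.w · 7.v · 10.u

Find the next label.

17.t

First component: each term is the sum of the two before it, so 4, 3, 7, 10 → 17.
Letter — letters move back 1 place in the alphabet: x, w, v, u → t.
Putting it together: 17.t.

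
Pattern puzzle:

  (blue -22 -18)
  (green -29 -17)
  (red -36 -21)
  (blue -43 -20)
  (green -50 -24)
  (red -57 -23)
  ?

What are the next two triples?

(blue -64 -27), (green -71 -26)

Colour: repeats blue → green → red, so blue, green, red, blue, green, red → blue → green.
Second component: -22, -29, -36, -43, -50, -57 → -64 → -71 (−7 each step).
Third component: alternating steps +1, −4, +1, −4, …, so -18, -17, -21, -20, -24, -23 → -27 → -26.
So the next two triples are (blue -64 -27) and (green -71 -26).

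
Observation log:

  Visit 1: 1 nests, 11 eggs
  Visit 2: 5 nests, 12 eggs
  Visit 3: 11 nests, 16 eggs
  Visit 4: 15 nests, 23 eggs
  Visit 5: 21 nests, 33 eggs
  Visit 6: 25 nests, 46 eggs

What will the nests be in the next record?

31

Nests: 1, 5, 11, 15, 21, 25 → 31 (alternating steps +4, +6, +4, +6, …).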